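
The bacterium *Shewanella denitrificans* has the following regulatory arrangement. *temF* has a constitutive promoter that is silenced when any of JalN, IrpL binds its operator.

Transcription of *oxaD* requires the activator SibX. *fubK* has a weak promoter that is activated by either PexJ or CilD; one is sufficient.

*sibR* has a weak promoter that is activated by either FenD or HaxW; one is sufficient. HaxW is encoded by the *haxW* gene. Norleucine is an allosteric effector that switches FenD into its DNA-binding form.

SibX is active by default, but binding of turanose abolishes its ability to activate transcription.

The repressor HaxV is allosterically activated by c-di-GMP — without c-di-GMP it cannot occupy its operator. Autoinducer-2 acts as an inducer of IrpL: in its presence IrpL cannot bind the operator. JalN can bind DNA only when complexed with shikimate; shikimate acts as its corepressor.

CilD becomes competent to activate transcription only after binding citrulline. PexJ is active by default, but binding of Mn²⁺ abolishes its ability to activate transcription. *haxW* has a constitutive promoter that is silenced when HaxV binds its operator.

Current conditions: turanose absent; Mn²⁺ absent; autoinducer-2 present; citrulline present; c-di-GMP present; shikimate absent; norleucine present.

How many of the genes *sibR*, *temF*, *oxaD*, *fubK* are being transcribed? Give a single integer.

Norleucine is present, so FenD is active.
c-di-GMP is present, so HaxV is active.
With repressor HaxV bound, *haxW* is not transcribed.
So HaxW is not produced.
Activator FenD is present, so *sibR* is transcribed.
→ *sibR* is ON.
Shikimate is absent, so JalN is inactive.
Autoinducer-2 is present, so IrpL is inactive.
With no repressor bound, *temF* is transcribed.
→ *temF* is ON.
Turanose is absent, so SibX is active.
No repressor is bound and SibX is active, so *oxaD* is transcribed.
→ *oxaD* is ON.
Mn²⁺ is absent, so PexJ is active.
Citrulline is present, so CilD is active.
Activator PexJ is present, so *fubK* is transcribed.
→ *fubK* is ON.
4 of the 4 genes are transcribed.

4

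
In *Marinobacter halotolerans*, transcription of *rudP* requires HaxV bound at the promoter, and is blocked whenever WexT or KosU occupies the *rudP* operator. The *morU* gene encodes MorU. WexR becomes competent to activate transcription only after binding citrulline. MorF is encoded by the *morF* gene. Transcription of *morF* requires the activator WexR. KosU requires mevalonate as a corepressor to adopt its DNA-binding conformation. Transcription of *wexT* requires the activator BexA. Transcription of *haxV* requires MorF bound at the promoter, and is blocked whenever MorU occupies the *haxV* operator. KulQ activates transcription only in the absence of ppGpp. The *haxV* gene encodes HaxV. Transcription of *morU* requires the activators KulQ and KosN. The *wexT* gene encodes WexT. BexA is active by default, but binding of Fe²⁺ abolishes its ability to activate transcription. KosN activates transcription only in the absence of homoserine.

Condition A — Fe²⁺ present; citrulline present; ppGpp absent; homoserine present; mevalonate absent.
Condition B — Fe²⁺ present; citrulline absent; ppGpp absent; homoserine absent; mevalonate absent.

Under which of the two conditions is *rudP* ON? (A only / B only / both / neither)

Condition A:
Fe²⁺ is present, so BexA is inactive.
Required activator BexA is absent, so *wexT* is not transcribed.
So WexT is not produced.
Citrulline is present, so WexR is active.
No repressor is bound and WexR is active, so *morF* is transcribed.
So MorF is produced and active.
ppGpp is absent, so KulQ is active.
Homoserine is present, so KosN is inactive.
Required activator KosN is absent, so *morU* is not transcribed.
So MorU is not produced.
No repressor is bound and MorF is active, so *haxV* is transcribed.
So HaxV is produced and active.
Mevalonate is absent, so KosU is inactive.
No repressor is bound and HaxV is active, so *rudP* is transcribed.
→ *rudP* is ON in A.
Condition B:
Fe²⁺ is present, so BexA is inactive.
Required activator BexA is absent, so *wexT* is not transcribed.
So WexT is not produced.
Citrulline is absent, so WexR is inactive.
Required activator WexR is absent, so *morF* is not transcribed.
So MorF is not produced.
ppGpp is absent, so KulQ is active.
Homoserine is absent, so KosN is active.
No repressor is bound and KulQ and KosN are active, so *morU* is transcribed.
So MorU is produced and active.
With repressor MorU bound, *haxV* is not transcribed.
So HaxV is not produced.
Mevalonate is absent, so KosU is inactive.
Required activator HaxV is absent, so *rudP* is not transcribed.
→ *rudP* is OFF in B.

A only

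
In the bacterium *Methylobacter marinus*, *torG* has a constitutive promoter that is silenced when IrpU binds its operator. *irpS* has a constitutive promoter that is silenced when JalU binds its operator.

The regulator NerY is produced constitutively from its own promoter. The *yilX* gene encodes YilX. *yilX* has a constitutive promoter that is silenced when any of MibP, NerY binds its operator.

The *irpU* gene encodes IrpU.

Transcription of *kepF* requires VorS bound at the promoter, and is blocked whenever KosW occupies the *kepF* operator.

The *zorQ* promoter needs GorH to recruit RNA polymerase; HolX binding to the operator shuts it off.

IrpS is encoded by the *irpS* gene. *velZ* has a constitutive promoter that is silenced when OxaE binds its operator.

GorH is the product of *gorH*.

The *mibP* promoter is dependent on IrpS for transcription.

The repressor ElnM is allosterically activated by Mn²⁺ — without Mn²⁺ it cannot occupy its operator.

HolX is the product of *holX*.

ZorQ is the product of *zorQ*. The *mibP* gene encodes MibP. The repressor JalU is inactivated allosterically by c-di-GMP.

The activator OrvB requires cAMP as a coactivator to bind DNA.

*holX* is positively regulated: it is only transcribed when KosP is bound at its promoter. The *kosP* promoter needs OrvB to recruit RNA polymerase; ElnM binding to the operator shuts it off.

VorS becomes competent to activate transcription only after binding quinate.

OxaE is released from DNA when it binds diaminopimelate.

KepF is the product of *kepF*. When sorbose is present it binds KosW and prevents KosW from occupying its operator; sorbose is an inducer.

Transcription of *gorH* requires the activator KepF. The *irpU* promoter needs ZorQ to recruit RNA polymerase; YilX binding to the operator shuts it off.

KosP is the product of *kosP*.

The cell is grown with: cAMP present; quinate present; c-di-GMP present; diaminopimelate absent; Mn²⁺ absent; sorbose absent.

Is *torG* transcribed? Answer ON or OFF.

c-di-GMP is present, so JalU is inactive.
With no repressor bound, *irpS* is transcribed.
So IrpS is produced and active.
No repressor is bound and IrpS is active, so *mibP* is transcribed.
So MibP is produced and active.
NerY is produced constitutively and is active.
With repressor MibP bound, *yilX* is not transcribed.
So YilX is not produced.
Mn²⁺ is absent, so ElnM is inactive.
cAMP is present, so OrvB is active.
No repressor is bound and OrvB is active, so *kosP* is transcribed.
So KosP is produced and active.
No repressor is bound and KosP is active, so *holX* is transcribed.
So HolX is produced and active.
Quinate is present, so VorS is active.
Sorbose is absent, so KosW is active.
With repressor KosW bound, *kepF* is not transcribed.
So KepF is not produced.
Required activator KepF is absent, so *gorH* is not transcribed.
So GorH is not produced.
With repressor HolX bound, *zorQ* is not transcribed.
So ZorQ is not produced.
Required activator ZorQ is absent, so *irpU* is not transcribed.
So IrpU is not produced.
With no repressor bound, *torG* is transcribed.

ON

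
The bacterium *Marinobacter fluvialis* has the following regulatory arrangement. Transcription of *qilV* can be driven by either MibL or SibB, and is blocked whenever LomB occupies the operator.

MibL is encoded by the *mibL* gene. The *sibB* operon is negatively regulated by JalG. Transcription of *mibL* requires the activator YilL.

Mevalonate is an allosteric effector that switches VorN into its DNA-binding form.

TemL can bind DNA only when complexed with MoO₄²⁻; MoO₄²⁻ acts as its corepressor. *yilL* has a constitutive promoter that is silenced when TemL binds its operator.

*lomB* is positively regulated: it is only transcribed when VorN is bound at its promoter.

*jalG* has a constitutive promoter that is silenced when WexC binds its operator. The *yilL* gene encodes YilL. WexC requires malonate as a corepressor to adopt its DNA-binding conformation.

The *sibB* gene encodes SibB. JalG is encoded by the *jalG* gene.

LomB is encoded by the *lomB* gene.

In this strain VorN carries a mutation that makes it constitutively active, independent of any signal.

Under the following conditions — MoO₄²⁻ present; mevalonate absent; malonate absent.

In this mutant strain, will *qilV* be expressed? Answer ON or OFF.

VorN is constitutively active in this strain.
No repressor is bound and VorN is active, so *lomB* is transcribed.
So LomB is produced and active.
MoO₄²⁻ is present, so TemL is active.
With repressor TemL bound, *yilL* is not transcribed.
So YilL is not produced.
Required activator YilL is absent, so *mibL* is not transcribed.
So MibL is not produced.
Malonate is absent, so WexC is inactive.
With no repressor bound, *jalG* is transcribed.
So JalG is produced and active.
With repressor JalG bound, *sibB* is not transcribed.
So SibB is not produced.
With repressor LomB bound, *qilV* is not transcribed.

OFF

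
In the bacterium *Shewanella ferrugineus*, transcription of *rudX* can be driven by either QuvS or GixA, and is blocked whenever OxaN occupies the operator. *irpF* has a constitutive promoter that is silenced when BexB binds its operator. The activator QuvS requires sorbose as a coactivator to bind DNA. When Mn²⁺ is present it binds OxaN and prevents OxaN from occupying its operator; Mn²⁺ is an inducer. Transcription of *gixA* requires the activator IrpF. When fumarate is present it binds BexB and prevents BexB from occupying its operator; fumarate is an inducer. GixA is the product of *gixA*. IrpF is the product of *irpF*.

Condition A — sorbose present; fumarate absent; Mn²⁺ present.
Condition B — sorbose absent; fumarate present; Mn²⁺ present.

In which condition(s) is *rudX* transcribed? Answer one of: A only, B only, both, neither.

Condition A:
Sorbose is present, so QuvS is active.
Fumarate is absent, so BexB is active.
With repressor BexB bound, *irpF* is not transcribed.
So IrpF is not produced.
Required activator IrpF is absent, so *gixA* is not transcribed.
So GixA is not produced.
Mn²⁺ is present, so OxaN is inactive.
Activator QuvS is present, so *rudX* is transcribed.
→ *rudX* is ON in A.
Condition B:
Sorbose is absent, so QuvS is inactive.
Fumarate is present, so BexB is inactive.
With no repressor bound, *irpF* is transcribed.
So IrpF is produced and active.
No repressor is bound and IrpF is active, so *gixA* is transcribed.
So GixA is produced and active.
Mn²⁺ is present, so OxaN is inactive.
Activator GixA is present, so *rudX* is transcribed.
→ *rudX* is ON in B.

both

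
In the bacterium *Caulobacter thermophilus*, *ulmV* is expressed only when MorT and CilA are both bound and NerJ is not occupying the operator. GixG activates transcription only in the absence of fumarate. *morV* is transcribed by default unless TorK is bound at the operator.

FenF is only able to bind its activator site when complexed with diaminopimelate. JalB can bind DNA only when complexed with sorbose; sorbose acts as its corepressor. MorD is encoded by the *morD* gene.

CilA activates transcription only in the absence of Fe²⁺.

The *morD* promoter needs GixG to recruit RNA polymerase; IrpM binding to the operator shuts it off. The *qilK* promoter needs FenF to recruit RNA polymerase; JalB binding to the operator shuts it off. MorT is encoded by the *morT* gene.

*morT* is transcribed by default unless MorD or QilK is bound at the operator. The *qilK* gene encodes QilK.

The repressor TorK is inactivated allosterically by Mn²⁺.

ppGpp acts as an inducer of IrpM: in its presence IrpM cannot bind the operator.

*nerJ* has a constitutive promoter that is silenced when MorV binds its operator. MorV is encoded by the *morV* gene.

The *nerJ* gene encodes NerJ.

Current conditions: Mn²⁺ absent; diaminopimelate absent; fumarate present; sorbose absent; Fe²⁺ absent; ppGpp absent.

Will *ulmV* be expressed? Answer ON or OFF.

ppGpp is absent, so IrpM is active.
Fumarate is present, so GixG is inactive.
With repressor IrpM bound, *morD* is not transcribed.
So MorD is not produced.
Diaminopimelate is absent, so FenF is inactive.
Sorbose is absent, so JalB is inactive.
Required activator FenF is absent, so *qilK* is not transcribed.
So QilK is not produced.
With no repressor bound, *morT* is transcribed.
So MorT is produced and active.
Mn²⁺ is absent, so TorK is active.
With repressor TorK bound, *morV* is not transcribed.
So MorV is not produced.
With no repressor bound, *nerJ* is transcribed.
So NerJ is produced and active.
Fe²⁺ is absent, so CilA is active.
With repressor NerJ bound, *ulmV* is not transcribed.

OFF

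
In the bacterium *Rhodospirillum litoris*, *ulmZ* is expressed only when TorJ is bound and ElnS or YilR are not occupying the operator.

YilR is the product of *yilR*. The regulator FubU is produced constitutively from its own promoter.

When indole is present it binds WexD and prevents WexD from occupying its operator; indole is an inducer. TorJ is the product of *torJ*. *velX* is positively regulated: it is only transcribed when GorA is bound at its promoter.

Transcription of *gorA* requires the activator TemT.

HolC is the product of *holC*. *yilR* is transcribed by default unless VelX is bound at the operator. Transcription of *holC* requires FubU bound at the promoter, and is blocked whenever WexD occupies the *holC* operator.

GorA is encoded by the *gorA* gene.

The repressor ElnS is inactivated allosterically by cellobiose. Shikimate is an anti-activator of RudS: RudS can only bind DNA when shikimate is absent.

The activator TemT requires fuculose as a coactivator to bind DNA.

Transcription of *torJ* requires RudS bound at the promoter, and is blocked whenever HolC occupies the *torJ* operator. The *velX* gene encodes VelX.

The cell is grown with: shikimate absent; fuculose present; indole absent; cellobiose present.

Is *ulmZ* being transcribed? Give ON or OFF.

ON

Indole is absent, so WexD is active.
FubU is produced constitutively and is active.
With repressor WexD bound, *holC* is not transcribed.
So HolC is not produced.
Shikimate is absent, so RudS is active.
No repressor is bound and RudS is active, so *torJ* is transcribed.
So TorJ is produced and active.
Cellobiose is present, so ElnS is inactive.
Fuculose is present, so TemT is active.
No repressor is bound and TemT is active, so *gorA* is transcribed.
So GorA is produced and active.
No repressor is bound and GorA is active, so *velX* is transcribed.
So VelX is produced and active.
With repressor VelX bound, *yilR* is not transcribed.
So YilR is not produced.
No repressor is bound and TorJ is active, so *ulmZ* is transcribed.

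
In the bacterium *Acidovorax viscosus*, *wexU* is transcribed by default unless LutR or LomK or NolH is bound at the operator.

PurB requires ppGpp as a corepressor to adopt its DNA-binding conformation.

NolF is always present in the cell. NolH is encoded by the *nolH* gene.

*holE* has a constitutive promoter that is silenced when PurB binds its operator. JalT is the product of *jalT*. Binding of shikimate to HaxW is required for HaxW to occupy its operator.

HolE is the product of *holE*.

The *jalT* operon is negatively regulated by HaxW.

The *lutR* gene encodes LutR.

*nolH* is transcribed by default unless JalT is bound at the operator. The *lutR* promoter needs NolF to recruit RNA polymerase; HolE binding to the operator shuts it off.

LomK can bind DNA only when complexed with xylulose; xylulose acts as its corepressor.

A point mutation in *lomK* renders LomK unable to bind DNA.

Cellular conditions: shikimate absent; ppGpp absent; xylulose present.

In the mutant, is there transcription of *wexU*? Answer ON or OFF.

ON

ppGpp is absent, so PurB is inactive.
With no repressor bound, *holE* is transcribed.
So HolE is produced and active.
NolF is produced constitutively and is active.
With repressor HolE bound, *lutR* is not transcribed.
So LutR is not produced.
LomK is non-functional in this strain, so it has no effect.
Shikimate is absent, so HaxW is inactive.
With no repressor bound, *jalT* is transcribed.
So JalT is produced and active.
With repressor JalT bound, *nolH* is not transcribed.
So NolH is not produced.
With no repressor bound, *wexU* is transcribed.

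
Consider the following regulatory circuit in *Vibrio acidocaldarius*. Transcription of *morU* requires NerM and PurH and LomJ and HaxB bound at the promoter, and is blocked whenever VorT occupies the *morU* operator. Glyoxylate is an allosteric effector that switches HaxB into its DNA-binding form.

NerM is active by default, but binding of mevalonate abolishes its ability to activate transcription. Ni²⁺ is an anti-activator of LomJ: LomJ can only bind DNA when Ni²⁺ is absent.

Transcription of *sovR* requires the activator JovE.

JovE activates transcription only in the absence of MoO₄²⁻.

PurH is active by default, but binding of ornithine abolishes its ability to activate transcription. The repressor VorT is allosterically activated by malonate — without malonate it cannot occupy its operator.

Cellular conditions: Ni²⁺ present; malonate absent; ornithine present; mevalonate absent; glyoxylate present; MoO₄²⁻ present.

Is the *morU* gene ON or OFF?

OFF

Mevalonate is absent, so NerM is active.
Malonate is absent, so VorT is inactive.
Ornithine is present, so PurH is inactive.
Ni²⁺ is present, so LomJ is inactive.
Glyoxylate is present, so HaxB is active.
Required activator PurH is absent, so *morU* is not transcribed.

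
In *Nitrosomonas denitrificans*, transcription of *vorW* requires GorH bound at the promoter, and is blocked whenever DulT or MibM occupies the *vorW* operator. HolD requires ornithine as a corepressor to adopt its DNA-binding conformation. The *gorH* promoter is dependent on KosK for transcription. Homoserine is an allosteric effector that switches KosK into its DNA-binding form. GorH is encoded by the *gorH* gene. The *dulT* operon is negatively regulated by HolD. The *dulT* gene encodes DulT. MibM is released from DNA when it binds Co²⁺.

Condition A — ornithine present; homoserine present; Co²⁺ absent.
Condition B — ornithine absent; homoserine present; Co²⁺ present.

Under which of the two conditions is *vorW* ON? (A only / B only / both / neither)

neither

Condition A:
Ornithine is present, so HolD is active.
With repressor HolD bound, *dulT* is not transcribed.
So DulT is not produced.
Homoserine is present, so KosK is active.
No repressor is bound and KosK is active, so *gorH* is transcribed.
So GorH is produced and active.
Co²⁺ is absent, so MibM is active.
With repressor MibM bound, *vorW* is not transcribed.
→ *vorW* is OFF in A.
Condition B:
Ornithine is absent, so HolD is inactive.
With no repressor bound, *dulT* is transcribed.
So DulT is produced and active.
Homoserine is present, so KosK is active.
No repressor is bound and KosK is active, so *gorH* is transcribed.
So GorH is produced and active.
Co²⁺ is present, so MibM is inactive.
With repressor DulT bound, *vorW* is not transcribed.
→ *vorW* is OFF in B.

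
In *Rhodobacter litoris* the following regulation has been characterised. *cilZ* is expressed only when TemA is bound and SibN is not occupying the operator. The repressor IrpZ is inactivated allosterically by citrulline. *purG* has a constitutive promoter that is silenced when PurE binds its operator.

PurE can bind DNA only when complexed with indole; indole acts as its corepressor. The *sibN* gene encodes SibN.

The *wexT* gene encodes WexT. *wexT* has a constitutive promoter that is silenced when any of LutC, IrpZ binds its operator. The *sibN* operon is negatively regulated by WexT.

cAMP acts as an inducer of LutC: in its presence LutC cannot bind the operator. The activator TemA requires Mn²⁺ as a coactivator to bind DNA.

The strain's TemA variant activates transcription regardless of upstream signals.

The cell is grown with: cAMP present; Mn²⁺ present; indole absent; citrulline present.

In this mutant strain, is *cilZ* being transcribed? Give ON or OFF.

TemA is constitutively active in this strain.
cAMP is present, so LutC is inactive.
Citrulline is present, so IrpZ is inactive.
With no repressor bound, *wexT* is transcribed.
So WexT is produced and active.
With repressor WexT bound, *sibN* is not transcribed.
So SibN is not produced.
No repressor is bound and TemA is active, so *cilZ* is transcribed.

ON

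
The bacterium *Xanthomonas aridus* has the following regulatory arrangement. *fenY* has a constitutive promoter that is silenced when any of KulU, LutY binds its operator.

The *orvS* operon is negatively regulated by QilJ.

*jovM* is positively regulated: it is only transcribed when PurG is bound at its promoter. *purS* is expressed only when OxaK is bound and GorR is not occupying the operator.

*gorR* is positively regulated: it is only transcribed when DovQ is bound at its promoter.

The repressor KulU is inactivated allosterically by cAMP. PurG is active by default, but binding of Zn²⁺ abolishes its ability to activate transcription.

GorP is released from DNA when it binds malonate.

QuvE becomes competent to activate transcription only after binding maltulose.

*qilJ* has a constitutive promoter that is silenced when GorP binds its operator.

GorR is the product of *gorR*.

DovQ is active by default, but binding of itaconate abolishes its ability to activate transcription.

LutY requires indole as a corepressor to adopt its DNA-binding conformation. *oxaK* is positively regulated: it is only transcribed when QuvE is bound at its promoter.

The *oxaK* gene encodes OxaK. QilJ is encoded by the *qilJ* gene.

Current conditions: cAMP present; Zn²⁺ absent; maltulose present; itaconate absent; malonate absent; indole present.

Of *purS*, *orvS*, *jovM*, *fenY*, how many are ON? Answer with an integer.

Itaconate is absent, so DovQ is active.
No repressor is bound and DovQ is active, so *gorR* is transcribed.
So GorR is produced and active.
Maltulose is present, so QuvE is active.
No repressor is bound and QuvE is active, so *oxaK* is transcribed.
So OxaK is produced and active.
With repressor GorR bound, *purS* is not transcribed.
→ *purS* is OFF.
Malonate is absent, so GorP is active.
With repressor GorP bound, *qilJ* is not transcribed.
So QilJ is not produced.
With no repressor bound, *orvS* is transcribed.
→ *orvS* is ON.
Zn²⁺ is absent, so PurG is active.
No repressor is bound and PurG is active, so *jovM* is transcribed.
→ *jovM* is ON.
cAMP is present, so KulU is inactive.
Indole is present, so LutY is active.
With repressor LutY bound, *fenY* is not transcribed.
→ *fenY* is OFF.
2 of the 4 genes are transcribed.

2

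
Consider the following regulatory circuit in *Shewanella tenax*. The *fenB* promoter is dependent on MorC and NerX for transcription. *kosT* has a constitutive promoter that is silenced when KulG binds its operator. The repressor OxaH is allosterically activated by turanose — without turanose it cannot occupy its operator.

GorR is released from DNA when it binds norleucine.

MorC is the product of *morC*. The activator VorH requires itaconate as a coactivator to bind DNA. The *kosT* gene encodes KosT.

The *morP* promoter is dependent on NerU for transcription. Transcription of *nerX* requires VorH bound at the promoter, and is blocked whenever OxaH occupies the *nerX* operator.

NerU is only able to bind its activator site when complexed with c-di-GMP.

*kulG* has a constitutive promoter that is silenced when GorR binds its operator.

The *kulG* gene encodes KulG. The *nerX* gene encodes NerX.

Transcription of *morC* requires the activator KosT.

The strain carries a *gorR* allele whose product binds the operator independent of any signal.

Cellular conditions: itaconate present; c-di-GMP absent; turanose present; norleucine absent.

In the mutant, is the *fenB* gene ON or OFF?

OFF

GorR is constitutively active in this strain.
With repressor GorR bound, *kulG* is not transcribed.
So KulG is not produced.
With no repressor bound, *kosT* is transcribed.
So KosT is produced and active.
No repressor is bound and KosT is active, so *morC* is transcribed.
So MorC is produced and active.
Turanose is present, so OxaH is active.
Itaconate is present, so VorH is active.
With repressor OxaH bound, *nerX* is not transcribed.
So NerX is not produced.
Required activator NerX is absent, so *fenB* is not transcribed.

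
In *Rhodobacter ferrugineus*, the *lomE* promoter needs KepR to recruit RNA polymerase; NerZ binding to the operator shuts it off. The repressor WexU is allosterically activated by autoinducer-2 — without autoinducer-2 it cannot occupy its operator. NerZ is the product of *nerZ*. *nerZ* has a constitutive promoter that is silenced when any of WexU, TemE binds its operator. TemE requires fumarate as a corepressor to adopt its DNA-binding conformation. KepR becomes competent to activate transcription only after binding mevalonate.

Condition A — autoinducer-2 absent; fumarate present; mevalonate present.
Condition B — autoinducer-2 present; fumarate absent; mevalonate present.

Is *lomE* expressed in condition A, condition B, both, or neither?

Condition A:
Autoinducer-2 is absent, so WexU is inactive.
Fumarate is present, so TemE is active.
With repressor TemE bound, *nerZ* is not transcribed.
So NerZ is not produced.
Mevalonate is present, so KepR is active.
No repressor is bound and KepR is active, so *lomE* is transcribed.
→ *lomE* is ON in A.
Condition B:
Autoinducer-2 is present, so WexU is active.
Fumarate is absent, so TemE is inactive.
With repressor WexU bound, *nerZ* is not transcribed.
So NerZ is not produced.
Mevalonate is present, so KepR is active.
No repressor is bound and KepR is active, so *lomE* is transcribed.
→ *lomE* is ON in B.

both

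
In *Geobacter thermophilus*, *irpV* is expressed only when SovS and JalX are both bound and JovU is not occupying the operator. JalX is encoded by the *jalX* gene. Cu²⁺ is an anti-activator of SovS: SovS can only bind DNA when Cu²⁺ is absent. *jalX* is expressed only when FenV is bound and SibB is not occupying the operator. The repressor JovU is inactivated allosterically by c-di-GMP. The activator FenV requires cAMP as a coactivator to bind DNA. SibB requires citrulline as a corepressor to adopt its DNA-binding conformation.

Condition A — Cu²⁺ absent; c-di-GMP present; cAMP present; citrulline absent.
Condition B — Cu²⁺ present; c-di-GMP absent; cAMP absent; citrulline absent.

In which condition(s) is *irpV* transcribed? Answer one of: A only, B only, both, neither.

A only

Condition A:
Cu²⁺ is absent, so SovS is active.
c-di-GMP is present, so JovU is inactive.
cAMP is present, so FenV is active.
Citrulline is absent, so SibB is inactive.
No repressor is bound and FenV is active, so *jalX* is transcribed.
So JalX is produced and active.
No repressor is bound and SovS and JalX are active, so *irpV* is transcribed.
→ *irpV* is ON in A.
Condition B:
Cu²⁺ is present, so SovS is inactive.
c-di-GMP is absent, so JovU is active.
cAMP is absent, so FenV is inactive.
Citrulline is absent, so SibB is inactive.
Required activator FenV is absent, so *jalX* is not transcribed.
So JalX is not produced.
With repressor JovU bound, *irpV* is not transcribed.
→ *irpV* is OFF in B.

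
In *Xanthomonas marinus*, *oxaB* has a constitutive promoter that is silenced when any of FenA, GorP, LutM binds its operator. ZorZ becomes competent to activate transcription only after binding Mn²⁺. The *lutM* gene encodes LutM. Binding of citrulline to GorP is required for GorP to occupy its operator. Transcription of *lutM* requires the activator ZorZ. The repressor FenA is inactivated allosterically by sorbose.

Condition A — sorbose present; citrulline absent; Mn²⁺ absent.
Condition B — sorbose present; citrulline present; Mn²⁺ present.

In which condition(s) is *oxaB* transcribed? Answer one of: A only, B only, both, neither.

A only

Condition A:
Sorbose is present, so FenA is inactive.
Citrulline is absent, so GorP is inactive.
Mn²⁺ is absent, so ZorZ is inactive.
Required activator ZorZ is absent, so *lutM* is not transcribed.
So LutM is not produced.
With no repressor bound, *oxaB* is transcribed.
→ *oxaB* is ON in A.
Condition B:
Sorbose is present, so FenA is inactive.
Citrulline is present, so GorP is active.
Mn²⁺ is present, so ZorZ is active.
No repressor is bound and ZorZ is active, so *lutM* is transcribed.
So LutM is produced and active.
With repressor GorP bound, *oxaB* is not transcribed.
→ *oxaB* is OFF in B.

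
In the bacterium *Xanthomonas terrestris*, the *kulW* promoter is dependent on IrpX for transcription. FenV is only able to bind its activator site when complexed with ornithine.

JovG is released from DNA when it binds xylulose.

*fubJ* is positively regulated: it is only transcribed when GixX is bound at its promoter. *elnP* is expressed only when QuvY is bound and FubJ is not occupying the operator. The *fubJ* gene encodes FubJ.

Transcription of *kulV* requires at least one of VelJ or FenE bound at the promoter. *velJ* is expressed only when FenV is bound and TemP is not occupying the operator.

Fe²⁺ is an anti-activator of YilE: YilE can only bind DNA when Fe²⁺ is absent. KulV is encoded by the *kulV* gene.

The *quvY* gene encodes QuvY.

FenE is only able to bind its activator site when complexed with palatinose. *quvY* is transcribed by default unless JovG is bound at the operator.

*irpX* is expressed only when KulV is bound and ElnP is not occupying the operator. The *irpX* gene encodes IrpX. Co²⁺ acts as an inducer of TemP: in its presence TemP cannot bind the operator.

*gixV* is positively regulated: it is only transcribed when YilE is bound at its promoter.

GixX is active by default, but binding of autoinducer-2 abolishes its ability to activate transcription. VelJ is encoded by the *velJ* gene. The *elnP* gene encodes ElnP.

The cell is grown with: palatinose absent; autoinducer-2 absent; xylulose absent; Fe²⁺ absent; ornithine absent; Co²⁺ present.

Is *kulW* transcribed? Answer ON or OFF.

Xylulose is absent, so JovG is active.
With repressor JovG bound, *quvY* is not transcribed.
So QuvY is not produced.
Autoinducer-2 is absent, so GixX is active.
No repressor is bound and GixX is active, so *fubJ* is transcribed.
So FubJ is produced and active.
With repressor FubJ bound, *elnP* is not transcribed.
So ElnP is not produced.
Co²⁺ is present, so TemP is inactive.
Ornithine is absent, so FenV is inactive.
Required activator FenV is absent, so *velJ* is not transcribed.
So VelJ is not produced.
Palatinose is absent, so FenE is inactive.
No activator is available at the *kulV* promoter, so *kulV* is not transcribed.
So KulV is not produced.
Required activator KulV is absent, so *irpX* is not transcribed.
So IrpX is not produced.
Required activator IrpX is absent, so *kulW* is not transcribed.

OFF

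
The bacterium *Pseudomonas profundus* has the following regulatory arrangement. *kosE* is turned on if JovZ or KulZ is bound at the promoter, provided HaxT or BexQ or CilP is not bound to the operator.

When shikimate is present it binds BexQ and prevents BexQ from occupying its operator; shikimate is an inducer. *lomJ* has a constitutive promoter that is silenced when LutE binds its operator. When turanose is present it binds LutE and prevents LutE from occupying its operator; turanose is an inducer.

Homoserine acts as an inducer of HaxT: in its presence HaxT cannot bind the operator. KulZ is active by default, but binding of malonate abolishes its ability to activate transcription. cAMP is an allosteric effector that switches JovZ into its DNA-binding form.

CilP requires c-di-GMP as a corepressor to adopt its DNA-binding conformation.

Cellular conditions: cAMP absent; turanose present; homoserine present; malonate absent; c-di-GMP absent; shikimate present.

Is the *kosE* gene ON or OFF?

ON

cAMP is absent, so JovZ is inactive.
Malonate is absent, so KulZ is active.
Homoserine is present, so HaxT is inactive.
Shikimate is present, so BexQ is inactive.
c-di-GMP is absent, so CilP is inactive.
Activator KulZ is present, so *kosE* is transcribed.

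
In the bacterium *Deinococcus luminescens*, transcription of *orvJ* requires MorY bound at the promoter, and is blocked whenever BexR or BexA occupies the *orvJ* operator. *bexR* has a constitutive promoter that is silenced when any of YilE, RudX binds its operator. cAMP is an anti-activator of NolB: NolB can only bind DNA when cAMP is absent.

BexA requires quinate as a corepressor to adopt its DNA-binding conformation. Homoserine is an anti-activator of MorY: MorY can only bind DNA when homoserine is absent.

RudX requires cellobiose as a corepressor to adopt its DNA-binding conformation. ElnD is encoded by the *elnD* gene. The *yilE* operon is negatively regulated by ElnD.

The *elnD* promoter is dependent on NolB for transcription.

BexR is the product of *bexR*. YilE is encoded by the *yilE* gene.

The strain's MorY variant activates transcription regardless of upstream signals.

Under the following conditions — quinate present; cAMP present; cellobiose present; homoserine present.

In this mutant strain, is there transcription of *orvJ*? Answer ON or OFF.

cAMP is present, so NolB is inactive.
Required activator NolB is absent, so *elnD* is not transcribed.
So ElnD is not produced.
With no repressor bound, *yilE* is transcribed.
So YilE is produced and active.
Cellobiose is present, so RudX is active.
With repressor YilE bound, *bexR* is not transcribed.
So BexR is not produced.
MorY is constitutively active in this strain.
Quinate is present, so BexA is active.
With repressor BexA bound, *orvJ* is not transcribed.

OFF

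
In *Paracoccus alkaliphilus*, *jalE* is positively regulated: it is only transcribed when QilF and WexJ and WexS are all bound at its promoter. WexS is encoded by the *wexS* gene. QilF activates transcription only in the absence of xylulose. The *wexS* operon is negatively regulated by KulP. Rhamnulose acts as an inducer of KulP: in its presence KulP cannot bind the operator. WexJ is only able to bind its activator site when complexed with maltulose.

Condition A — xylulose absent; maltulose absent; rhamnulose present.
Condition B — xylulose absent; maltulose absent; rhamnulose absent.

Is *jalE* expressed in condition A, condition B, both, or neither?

neither

Condition A:
Xylulose is absent, so QilF is active.
Maltulose is absent, so WexJ is inactive.
Rhamnulose is present, so KulP is inactive.
With no repressor bound, *wexS* is transcribed.
So WexS is produced and active.
Required activator WexJ is absent, so *jalE* is not transcribed.
→ *jalE* is OFF in A.
Condition B:
Xylulose is absent, so QilF is active.
Maltulose is absent, so WexJ is inactive.
Rhamnulose is absent, so KulP is active.
With repressor KulP bound, *wexS* is not transcribed.
So WexS is not produced.
Required activator WexJ is absent, so *jalE* is not transcribed.
→ *jalE* is OFF in B.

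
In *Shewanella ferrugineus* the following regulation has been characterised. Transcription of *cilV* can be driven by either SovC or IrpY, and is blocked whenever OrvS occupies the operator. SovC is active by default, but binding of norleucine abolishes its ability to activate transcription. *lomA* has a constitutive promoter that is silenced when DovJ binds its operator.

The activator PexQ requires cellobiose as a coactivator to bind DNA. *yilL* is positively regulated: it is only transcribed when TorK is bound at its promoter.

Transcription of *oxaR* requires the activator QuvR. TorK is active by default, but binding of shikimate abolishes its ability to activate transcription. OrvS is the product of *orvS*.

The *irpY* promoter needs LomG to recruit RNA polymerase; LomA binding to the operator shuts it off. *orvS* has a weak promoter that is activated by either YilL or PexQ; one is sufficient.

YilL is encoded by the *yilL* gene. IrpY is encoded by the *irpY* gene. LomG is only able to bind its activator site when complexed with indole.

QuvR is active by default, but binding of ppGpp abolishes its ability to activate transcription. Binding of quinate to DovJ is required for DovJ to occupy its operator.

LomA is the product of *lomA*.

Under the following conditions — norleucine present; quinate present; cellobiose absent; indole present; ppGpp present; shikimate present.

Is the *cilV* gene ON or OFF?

Shikimate is present, so TorK is inactive.
Required activator TorK is absent, so *yilL* is not transcribed.
So YilL is not produced.
Cellobiose is absent, so PexQ is inactive.
No activator is available at the *orvS* promoter, so *orvS* is not transcribed.
So OrvS is not produced.
Norleucine is present, so SovC is inactive.
Indole is present, so LomG is active.
Quinate is present, so DovJ is active.
With repressor DovJ bound, *lomA* is not transcribed.
So LomA is not produced.
No repressor is bound and LomG is active, so *irpY* is transcribed.
So IrpY is produced and active.
Activator IrpY is present, so *cilV* is transcribed.

ON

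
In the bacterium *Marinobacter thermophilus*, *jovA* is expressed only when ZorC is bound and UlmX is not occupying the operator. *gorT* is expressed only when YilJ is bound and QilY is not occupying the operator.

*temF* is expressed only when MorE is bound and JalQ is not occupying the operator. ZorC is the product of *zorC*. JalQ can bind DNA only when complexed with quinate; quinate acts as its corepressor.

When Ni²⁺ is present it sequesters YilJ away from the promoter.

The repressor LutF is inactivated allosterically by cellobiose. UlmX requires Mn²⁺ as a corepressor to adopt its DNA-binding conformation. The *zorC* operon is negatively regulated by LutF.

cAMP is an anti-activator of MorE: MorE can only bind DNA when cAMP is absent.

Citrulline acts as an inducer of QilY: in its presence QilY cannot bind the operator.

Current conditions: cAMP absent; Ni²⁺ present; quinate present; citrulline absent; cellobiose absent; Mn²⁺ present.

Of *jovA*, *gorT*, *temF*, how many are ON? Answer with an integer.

Cellobiose is absent, so LutF is active.
With repressor LutF bound, *zorC* is not transcribed.
So ZorC is not produced.
Mn²⁺ is present, so UlmX is active.
With repressor UlmX bound, *jovA* is not transcribed.
→ *jovA* is OFF.
Citrulline is absent, so QilY is active.
Ni²⁺ is present, so YilJ is inactive.
With repressor QilY bound, *gorT* is not transcribed.
→ *gorT* is OFF.
Quinate is present, so JalQ is active.
cAMP is absent, so MorE is active.
With repressor JalQ bound, *temF* is not transcribed.
→ *temF* is OFF.
0 of the 3 genes are transcribed.

0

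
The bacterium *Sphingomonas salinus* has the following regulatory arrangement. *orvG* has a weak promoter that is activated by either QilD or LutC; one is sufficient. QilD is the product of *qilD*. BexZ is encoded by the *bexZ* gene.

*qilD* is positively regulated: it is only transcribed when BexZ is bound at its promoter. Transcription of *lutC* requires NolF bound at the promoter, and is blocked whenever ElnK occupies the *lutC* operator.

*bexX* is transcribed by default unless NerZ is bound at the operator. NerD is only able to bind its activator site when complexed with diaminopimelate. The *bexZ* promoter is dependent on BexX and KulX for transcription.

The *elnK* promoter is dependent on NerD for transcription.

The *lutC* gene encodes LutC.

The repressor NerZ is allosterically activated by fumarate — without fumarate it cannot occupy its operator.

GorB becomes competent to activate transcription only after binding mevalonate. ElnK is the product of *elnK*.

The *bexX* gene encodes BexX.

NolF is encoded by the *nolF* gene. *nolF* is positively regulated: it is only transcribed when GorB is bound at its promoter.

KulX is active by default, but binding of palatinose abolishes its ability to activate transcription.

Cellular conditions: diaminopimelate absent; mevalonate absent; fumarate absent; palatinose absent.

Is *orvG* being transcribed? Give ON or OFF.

Fumarate is absent, so NerZ is inactive.
With no repressor bound, *bexX* is transcribed.
So BexX is produced and active.
Palatinose is absent, so KulX is active.
No repressor is bound and BexX and KulX are active, so *bexZ* is transcribed.
So BexZ is produced and active.
No repressor is bound and BexZ is active, so *qilD* is transcribed.
So QilD is produced and active.
Diaminopimelate is absent, so NerD is inactive.
Required activator NerD is absent, so *elnK* is not transcribed.
So ElnK is not produced.
Mevalonate is absent, so GorB is inactive.
Required activator GorB is absent, so *nolF* is not transcribed.
So NolF is not produced.
Required activator NolF is absent, so *lutC* is not transcribed.
So LutC is not produced.
Activator QilD is present, so *orvG* is transcribed.

ON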